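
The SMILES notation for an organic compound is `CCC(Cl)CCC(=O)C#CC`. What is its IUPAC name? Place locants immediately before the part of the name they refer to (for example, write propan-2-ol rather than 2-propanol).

The longest carbon chain that includes the carbonyl and the multiple bond has 9 carbons, so the parent hydride is nonane.
The highest-priority functional group is a ketone (C=O on an internal carbon), so the name ends in -one.
A C≡C triple bond in the chain gives the infix -yne-.
Number the chain so that numbering from this end puts the carbonyl group at C-4 rather than C-6.
That gives the carbonyl at C-4; the triple bond between C-2 and C-3; a chloro group at C-7.
Assembling the pieces gives 7-chloronon-2-yn-4-one.

7-chloronon-2-yn-4-one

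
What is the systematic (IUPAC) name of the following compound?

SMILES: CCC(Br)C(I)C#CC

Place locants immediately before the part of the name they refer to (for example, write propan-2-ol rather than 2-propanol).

The longest chain bearing the multiple bond is 7 carbons long (heptane).
A C≡C triple bond in the chain gives the infix -yne-.
Choose the numbering such that numbering from this end puts the triple bond at C-2 rather than C-5.
That gives the triple bond between C-2 and C-3; a bromo group at C-5; an iodo group at C-4.
The substituents are ordered alphabetically, ignoring any di-/tri- multipliers.
Assembling the pieces gives 5-bromo-4-iodohept-2-yne.

5-bromo-4-iodohept-2-yne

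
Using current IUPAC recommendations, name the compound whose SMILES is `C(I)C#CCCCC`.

The longest carbon chain that includes the multiple bond has 7 carbons, so the parent hydride is heptane.
The chain contains a C≡C triple bond, so the unsaturation ending is -yne.
The numbering direction is chosen so that numbering from this end puts the triple bond at C-2 rather than C-5.
This places the triple bond between C-2 and C-3; an iodo group at C-1.
The name is 1-iodohept-2-yne.

1-iodohept-2-yne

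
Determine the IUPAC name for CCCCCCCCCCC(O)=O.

undecanoic acid

The longest chain bearing the –COOH group is 11 carbons long (undecane).
The principal characteristic group is a carboxylic acid (terminal –COOH), named with the suffix -oic acid.
Choose the numbering such that the carboxylic acid carbon is C-1 by definition.
Putting it together: undecanoic acid.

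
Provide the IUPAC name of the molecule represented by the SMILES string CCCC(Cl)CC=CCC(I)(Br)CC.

Counting along the main chain through the multiple bond gives 11 carbons: the parent is undecane.
There is one C=C double bond, indicated by the ending -ene.
Choose the numbering such that numbering from this end puts the double bond at C-5 rather than C-6.
With this numbering: the double bond between C-5 and C-6; a bromo group at C-3; a chloro group at C-8; an iodo group at C-3.
Substituent prefixes are cited in alphabetical order (multiplying prefixes like di-/tri- are ignored for ordering).
The name is 3-bromo-8-chloro-3-iodoundec-5-ene.

3-bromo-8-chloro-3-iodoundec-5-ene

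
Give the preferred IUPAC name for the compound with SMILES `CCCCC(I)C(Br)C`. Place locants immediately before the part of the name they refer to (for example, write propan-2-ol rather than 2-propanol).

The longest carbon chain is 7 atoms: the parent is heptane.
The numbering direction is chosen so that the substituent locant set {2,3} is lower than {5,6} at the first point of difference.
This places a bromo group at C-2; an iodo group at C-3.
The substituents are ordered alphabetically, ignoring any di-/tri- multipliers.
Assembling the pieces gives 2-bromo-3-iodoheptane.

2-bromo-3-iodoheptane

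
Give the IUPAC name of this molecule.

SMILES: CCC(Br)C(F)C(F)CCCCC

The parent chain contains 10 carbons (decane).
The numbering direction is chosen so that the substituent locant set {3,4,5} is lower than {6,7,8} at the first point of difference.
This places a bromo group at C-3; fluoro groups at C-4 and C-5.
Substituent prefixes are cited in alphabetical order (multiplying prefixes like di-/tri- are ignored for ordering).
Putting it together: 3-bromo-4,5-difluorodecane.

3-bromo-4,5-difluorodecane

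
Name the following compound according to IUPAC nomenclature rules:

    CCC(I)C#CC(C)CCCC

Counting along the main chain through the multiple bond gives 10 carbons: the parent is decane.
The chain contains a C≡C triple bond, so the unsaturation ending is -yne.
Number the chain so that numbering from this end puts the triple bond at C-4 rather than C-6.
This places the triple bond between C-4 and C-5; an iodo group at C-3; a methyl group at C-6.
Prefixes are listed alphabetically: iodo, methyl.
Putting it together: 3-iodo-6-methyldec-4-yne.

3-iodo-6-methyldec-4-yne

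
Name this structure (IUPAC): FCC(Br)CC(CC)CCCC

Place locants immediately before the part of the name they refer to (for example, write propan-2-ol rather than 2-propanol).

The longest carbon chain is 8 atoms: the parent is octane.
Number the chain so that the substituent locant set {1,2,4} is lower than {5,7,8} at the first point of difference.
That gives a bromo group at C-2; an ethyl group at C-4; a fluoro group at C-1.
Prefixes are listed alphabetically: bromo, ethyl, fluoro.
Putting it together: 2-bromo-4-ethyl-1-fluorooctane.

2-bromo-4-ethyl-1-fluorooctane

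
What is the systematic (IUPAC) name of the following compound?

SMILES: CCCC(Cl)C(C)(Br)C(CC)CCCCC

5-bromo-4-chloro-6-ethyl-5-methylundecane

The longest carbon chain is 11 atoms: the parent is undecane.
Choose the numbering such that the substituent locant set {4,5,5,6} is lower than {6,7,7,8} at the first point of difference.
With this numbering: a bromo group at C-5; a chloro group at C-4; an ethyl group at C-6; a methyl group at C-5.
Prefixes are listed alphabetically: bromo, chloro, ethyl, methyl.
Assembling the pieces gives 5-bromo-4-chloro-6-ethyl-5-methylundecane.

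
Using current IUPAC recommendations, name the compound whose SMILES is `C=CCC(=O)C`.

The longest chain bearing the carbonyl and the multiple bond is 5 carbons long (pentane).
A ketone (C=O on an internal carbon) is the principal characteristic group, giving the suffix -one.
A C=C double bond in the chain gives the infix -ene-.
Number the chain so that numbering from this end puts the carbonyl group at C-2 rather than C-4.
This places the carbonyl at C-2; the double bond between C-4 and C-5.
The name is pent-4-en-2-one.

pent-4-en-2-one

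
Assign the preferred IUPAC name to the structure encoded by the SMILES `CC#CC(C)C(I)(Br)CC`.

5-bromo-5-iodo-4-methylhept-2-yne

The longest chain bearing the multiple bond is 7 carbons long (heptane).
The chain contains a C≡C triple bond, so the unsaturation ending is -yne.
Number the chain so that numbering from this end puts the triple bond at C-2 rather than C-5.
This places the triple bond between C-2 and C-3; a bromo group at C-5; an iodo group at C-5; a methyl group at C-4.
Substituent prefixes are cited in alphabetical order (multiplying prefixes like di-/tri- are ignored for ordering).
Assembling the pieces gives 5-bromo-5-iodo-4-methylhept-2-yne.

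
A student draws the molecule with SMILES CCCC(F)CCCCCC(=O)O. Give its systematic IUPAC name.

7-fluorodecanoic acid

The longest chain bearing the –COOH group is 10 carbons long (decane).
A carboxylic acid (terminal –COOH) is the principal characteristic group, giving the suffix -oic acid.
Number the chain so that the carboxylic acid carbon is C-1 by definition.
That gives a fluoro group at C-7.
Putting it together: 7-fluorodecanoic acid.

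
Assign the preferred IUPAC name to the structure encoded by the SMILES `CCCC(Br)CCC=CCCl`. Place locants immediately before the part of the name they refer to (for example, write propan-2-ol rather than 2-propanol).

6-bromo-1-chloronon-2-ene

The longest carbon chain that includes the multiple bond has 9 carbons, so the parent hydride is nonane.
The chain contains a C=C double bond, so the unsaturation ending is -ene.
The numbering direction is chosen so that numbering from this end puts the double bond at C-2 rather than C-7.
This places the double bond between C-2 and C-3; a bromo group at C-6; a chloro group at C-1.
The substituents are ordered alphabetically, ignoring any di-/tri- multipliers.
Assembling the pieces gives 6-bromo-1-chloronon-2-ene.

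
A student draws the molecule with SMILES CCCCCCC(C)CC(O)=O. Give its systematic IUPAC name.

3-methylnonanoic acid

The longest chain bearing the –COOH group is 9 carbons long (nonane).
The highest-priority functional group is a carboxylic acid (terminal –COOH), so the name ends in -oic acid.
Number the chain so that the carboxylic acid carbon is C-1 by definition.
With this numbering: a methyl group at C-3.
Assembling the pieces gives 3-methylnonanoic acid.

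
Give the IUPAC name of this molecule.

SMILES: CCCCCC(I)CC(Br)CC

3-bromo-5-iododecane

The longest carbon chain is 10 atoms: the parent is decane.
Number the chain so that the substituent locant set {3,5} is lower than {6,8} at the first point of difference.
This places a bromo group at C-3; an iodo group at C-5.
Prefixes are listed alphabetically: bromo, iodo.
Putting it together: 3-bromo-5-iododecane.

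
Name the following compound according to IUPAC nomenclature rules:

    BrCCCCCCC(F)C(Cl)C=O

Counting along the main chain through the –CHO group gives 9 carbons: the parent is nonane.
The highest-priority functional group is an aldehyde (terminal –CHO), so the name ends in -al.
Number the chain so that the aldehyde carbon is C-1 by definition.
That gives a bromo group at C-9; a chloro group at C-2; a fluoro group at C-3.
Prefixes are listed alphabetically: bromo, chloro, fluoro.
Putting it together: 9-bromo-2-chloro-3-fluorononanal.

9-bromo-2-chloro-3-fluorononanal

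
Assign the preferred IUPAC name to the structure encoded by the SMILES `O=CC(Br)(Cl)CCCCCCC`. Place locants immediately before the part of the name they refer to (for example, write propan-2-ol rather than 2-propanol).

2-bromo-2-chlorononanal

The longest chain bearing the –CHO group is 9 carbons long (nonane).
The principal characteristic group is an aldehyde (terminal –CHO), named with the suffix -al.
Choose the numbering such that the aldehyde carbon is C-1 by definition.
With this numbering: a bromo group at C-2; a chloro group at C-2.
Substituent prefixes are cited in alphabetical order (multiplying prefixes like di-/tri- are ignored for ordering).
Assembling the pieces gives 2-bromo-2-chlorononanal.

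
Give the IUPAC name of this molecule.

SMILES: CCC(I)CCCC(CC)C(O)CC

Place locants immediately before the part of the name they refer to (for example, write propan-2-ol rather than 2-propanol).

The longest carbon chain that includes the –OH group has 10 carbons, so the parent hydride is decane.
An alcohol (–OH) is the principal characteristic group, giving the suffix -ol.
The numbering direction is chosen so that numbering from this end puts the hydroxyl group at C-3 rather than C-8.
That gives the hydroxyl at C-3; an ethyl group at C-4; an iodo group at C-8.
Prefixes are listed alphabetically: ethyl, iodo.
The name is 4-ethyl-8-iododecan-3-ol.

4-ethyl-8-iododecan-3-ol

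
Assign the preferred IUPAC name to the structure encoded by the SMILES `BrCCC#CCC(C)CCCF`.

1-bromo-9-fluoro-6-methylnon-3-yne

The longest chain bearing the multiple bond is 9 carbons long (nonane).
There is one C≡C triple bond, indicated by the ending -yne.
The numbering direction is chosen so that numbering from this end puts the triple bond at C-3 rather than C-6.
With this numbering: the triple bond between C-3 and C-4; a bromo group at C-1; a fluoro group at C-9; a methyl group at C-6.
Substituent prefixes are cited in alphabetical order (multiplying prefixes like di-/tri- are ignored for ordering).
Assembling the pieces gives 1-bromo-9-fluoro-6-methylnon-3-yne.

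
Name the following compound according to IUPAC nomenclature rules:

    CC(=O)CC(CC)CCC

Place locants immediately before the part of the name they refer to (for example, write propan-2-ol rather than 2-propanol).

4-ethylheptan-2-one

The longest carbon chain that includes the carbonyl has 7 carbons, so the parent hydride is heptane.
The principal characteristic group is a ketone (C=O on an internal carbon), named with the suffix -one.
Number the chain so that numbering from this end puts the carbonyl group at C-2 rather than C-6.
With this numbering: the carbonyl at C-2; an ethyl group at C-4.
The name is 4-ethylheptan-2-one.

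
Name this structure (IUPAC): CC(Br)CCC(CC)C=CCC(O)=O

8-bromo-5-ethylnon-3-enoic acid

The longest chain bearing the –COOH group and the multiple bond is 9 carbons long (nonane).
A carboxylic acid (terminal –COOH) is the principal characteristic group, giving the suffix -oic acid.
There is one C=C double bond, indicated by the ending -ene.
The numbering direction is chosen so that the carboxylic acid carbon is C-1 by definition.
This places the double bond between C-3 and C-4; a bromo group at C-8; an ethyl group at C-5.
The substituents are ordered alphabetically, ignoring any di-/tri- multipliers.
The name is 8-bromo-5-ethylnon-3-enoic acid.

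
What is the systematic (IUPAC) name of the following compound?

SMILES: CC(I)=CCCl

The longest chain bearing the multiple bond is 4 carbons long (butane).
There is one C=C double bond, indicated by the ending -ene.
Choose the numbering such that the substituent locant set {1,3} is lower than {2,4} at the first point of difference.
That gives the double bond between C-2 and C-3; a chloro group at C-1; an iodo group at C-3.
The substituents are ordered alphabetically, ignoring any di-/tri- multipliers.
Putting it together: 1-chloro-3-iodobut-2-ene.

1-chloro-3-iodobut-2-ene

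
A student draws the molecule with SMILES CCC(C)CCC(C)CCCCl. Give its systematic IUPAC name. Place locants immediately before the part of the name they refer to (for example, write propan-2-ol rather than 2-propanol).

The parent chain contains 9 carbons (nonane).
The numbering direction is chosen so that the substituent locant set {1,4,7} is lower than {3,6,9} at the first point of difference.
That gives a chloro group at C-1; methyl groups at C-4 and C-7.
The substituents are ordered alphabetically, ignoring any di-/tri- multipliers.
The name is 1-chloro-4,7-dimethylnonane.

1-chloro-4,7-dimethylnonane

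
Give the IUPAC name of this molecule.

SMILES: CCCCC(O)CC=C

The longest carbon chain that includes the –OH group and the multiple bond has 8 carbons, so the parent hydride is octane.
The highest-priority functional group is an alcohol (–OH), so the name ends in -ol.
The chain contains a C=C double bond, so the unsaturation ending is -ene.
Number the chain so that numbering from this end puts the hydroxyl group at C-4 rather than C-5.
This places the hydroxyl at C-4; the double bond between C-1 and C-2.
The name is oct-1-en-4-ol.

oct-1-en-4-ol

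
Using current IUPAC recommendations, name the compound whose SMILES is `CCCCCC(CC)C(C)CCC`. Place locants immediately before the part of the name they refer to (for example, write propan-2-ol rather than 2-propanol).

5-ethyl-4-methyldecane

The longest carbon chain is 10 atoms: the parent is decane.
Choose the numbering such that the substituent locant set {4,5} is lower than {6,7} at the first point of difference.
With this numbering: an ethyl group at C-5; a methyl group at C-4.
The substituents are ordered alphabetically, ignoring any di-/tri- multipliers.
Assembling the pieces gives 5-ethyl-4-methyldecane.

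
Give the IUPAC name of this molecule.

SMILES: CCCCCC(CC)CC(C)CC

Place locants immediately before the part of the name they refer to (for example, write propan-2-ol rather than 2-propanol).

5-ethyl-3-methyldecane

The parent chain contains 10 carbons (decane).
Choose the numbering such that the substituent locant set {3,5} is lower than {6,8} at the first point of difference.
With this numbering: an ethyl group at C-5; a methyl group at C-3.
Prefixes are listed alphabetically: ethyl, methyl.
Putting it together: 5-ethyl-3-methyldecane.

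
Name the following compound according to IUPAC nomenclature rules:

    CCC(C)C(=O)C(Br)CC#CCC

Counting along the main chain through the carbonyl and the multiple bond gives 10 carbons: the parent is decane.
The principal characteristic group is a ketone (C=O on an internal carbon), named with the suffix -one.
The chain contains a C≡C triple bond, so the unsaturation ending is -yne.
Number the chain so that numbering from this end puts the carbonyl group at C-4 rather than C-7.
With this numbering: the carbonyl at C-4; the triple bond between C-7 and C-8; a bromo group at C-5; a methyl group at C-3.
Prefixes are listed alphabetically: bromo, methyl.
The name is 5-bromo-3-methyldec-7-yn-4-one.

5-bromo-3-methyldec-7-yn-4-one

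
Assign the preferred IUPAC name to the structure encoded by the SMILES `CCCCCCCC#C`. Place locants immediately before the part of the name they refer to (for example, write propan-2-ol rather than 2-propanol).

non-1-yne

The longest carbon chain that includes the multiple bond has 9 carbons, so the parent hydride is nonane.
The chain contains a C≡C triple bond, so the unsaturation ending is -yne.
The numbering direction is chosen so that numbering from this end puts the triple bond at C-1 rather than C-8.
This places the triple bond between C-1 and C-2.
The name is non-1-yne.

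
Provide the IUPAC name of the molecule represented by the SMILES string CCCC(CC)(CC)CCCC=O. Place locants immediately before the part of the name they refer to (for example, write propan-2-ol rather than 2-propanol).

5,5-diethyloctanal

The longest carbon chain that includes the –CHO group has 8 carbons, so the parent hydride is octane.
The principal characteristic group is an aldehyde (terminal –CHO), named with the suffix -al.
Number the chain so that the aldehyde carbon is C-1 by definition.
That gives two ethyl groups at C-5.
Putting it together: 5,5-diethyloctanal.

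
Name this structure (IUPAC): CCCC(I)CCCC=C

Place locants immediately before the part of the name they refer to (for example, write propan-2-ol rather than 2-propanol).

6-iodonon-1-ene

The longest chain bearing the multiple bond is 9 carbons long (nonane).
There is one C=C double bond, indicated by the ending -ene.
Choose the numbering such that numbering from this end puts the double bond at C-1 rather than C-8.
This places the double bond between C-1 and C-2; an iodo group at C-6.
Putting it together: 6-iodonon-1-ene.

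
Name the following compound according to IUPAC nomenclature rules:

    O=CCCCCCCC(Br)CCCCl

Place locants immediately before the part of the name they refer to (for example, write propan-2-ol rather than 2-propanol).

The longest carbon chain that includes the –CHO group has 11 carbons, so the parent hydride is undecane.
The principal characteristic group is an aldehyde (terminal –CHO), named with the suffix -al.
Number the chain so that the aldehyde carbon is C-1 by definition.
With this numbering: a bromo group at C-8; a chloro group at C-11.
The substituents are ordered alphabetically, ignoring any di-/tri- multipliers.
Putting it together: 8-bromo-11-chloroundecanal.

8-bromo-11-chloroundecanal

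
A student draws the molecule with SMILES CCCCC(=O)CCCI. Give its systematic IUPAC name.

Counting along the main chain through the carbonyl gives 8 carbons: the parent is octane.
A ketone (C=O on an internal carbon) is the principal characteristic group, giving the suffix -one.
Number the chain so that numbering from this end puts the carbonyl group at C-4 rather than C-5.
That gives the carbonyl at C-4; an iodo group at C-1.
Assembling the pieces gives 1-iodooctan-4-one.

1-iodooctan-4-one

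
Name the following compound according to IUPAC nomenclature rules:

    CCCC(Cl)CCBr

1-bromo-3-chlorohexane

The parent chain contains 6 carbons (hexane).
Choose the numbering such that the substituent locant set {1,3} is lower than {4,6} at the first point of difference.
That gives a bromo group at C-1; a chloro group at C-3.
Substituent prefixes are cited in alphabetical order (multiplying prefixes like di-/tri- are ignored for ordering).
Assembling the pieces gives 1-bromo-3-chlorohexane.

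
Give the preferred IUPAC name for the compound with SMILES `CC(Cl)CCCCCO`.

6-chloroheptan-1-ol

The longest carbon chain that includes the –OH group has 7 carbons, so the parent hydride is heptane.
An alcohol (–OH) is the principal characteristic group, giving the suffix -ol.
The numbering direction is chosen so that numbering from this end puts the hydroxyl group at C-1 rather than C-7.
This places the hydroxyl at C-1; a chloro group at C-6.
The name is 6-chloroheptan-1-ol.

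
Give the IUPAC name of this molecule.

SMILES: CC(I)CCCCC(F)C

The parent chain contains 8 carbons (octane).
Choose the numbering such that the locant sets are identical either way, so the alphabetically earlier fluoro substituent takes the lower locant (2 rather than 7).
This places a fluoro group at C-2; an iodo group at C-7.
Substituent prefixes are cited in alphabetical order (multiplying prefixes like di-/tri- are ignored for ordering).
The name is 2-fluoro-7-iodooctane.

2-fluoro-7-iodooctane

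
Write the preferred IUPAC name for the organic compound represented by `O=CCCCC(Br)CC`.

Counting along the main chain through the –CHO group gives 7 carbons: the parent is heptane.
An aldehyde (terminal –CHO) is the principal characteristic group, giving the suffix -al.
Number the chain so that the aldehyde carbon is C-1 by definition.
With this numbering: a bromo group at C-5.
Putting it together: 5-bromoheptanal.

5-bromoheptanal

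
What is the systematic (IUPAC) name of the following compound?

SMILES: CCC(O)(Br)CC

3-bromopentan-3-ol

The longest chain bearing the –OH group is 5 carbons long (pentane).
An alcohol (–OH) is the principal characteristic group, giving the suffix -ol.
The molecule is symmetric, so either numbering direction gives the same locants.
This places the hydroxyl at C-3; a bromo group at C-3.
The name is 3-bromopentan-3-ol.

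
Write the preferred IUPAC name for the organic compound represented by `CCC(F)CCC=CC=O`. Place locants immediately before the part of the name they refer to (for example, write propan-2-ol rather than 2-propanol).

6-fluorooct-2-enal

The longest chain bearing the –CHO group and the multiple bond is 8 carbons long (octane).
An aldehyde (terminal –CHO) is the principal characteristic group, giving the suffix -al.
There is one C=C double bond, indicated by the ending -ene.
Number the chain so that the aldehyde carbon is C-1 by definition.
That gives the double bond between C-2 and C-3; a fluoro group at C-6.
Putting it together: 6-fluorooct-2-enal.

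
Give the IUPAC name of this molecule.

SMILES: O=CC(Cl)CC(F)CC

2-chloro-4-fluorohexanal

The longest carbon chain that includes the –CHO group has 6 carbons, so the parent hydride is hexane.
The principal characteristic group is an aldehyde (terminal –CHO), named with the suffix -al.
The numbering direction is chosen so that the aldehyde carbon is C-1 by definition.
With this numbering: a chloro group at C-2; a fluoro group at C-4.
Prefixes are listed alphabetically: chloro, fluoro.
The name is 2-chloro-4-fluorohexanal.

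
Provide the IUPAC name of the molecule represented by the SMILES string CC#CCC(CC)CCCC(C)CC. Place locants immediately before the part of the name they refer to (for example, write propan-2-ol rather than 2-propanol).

The longest chain bearing the multiple bond is 11 carbons long (undecane).
The chain contains a C≡C triple bond, so the unsaturation ending is -yne.
Number the chain so that numbering from this end puts the triple bond at C-2 rather than C-9.
With this numbering: the triple bond between C-2 and C-3; an ethyl group at C-5; a methyl group at C-9.
The substituents are ordered alphabetically, ignoring any di-/tri- multipliers.
Putting it together: 5-ethyl-9-methylundec-2-yne.

5-ethyl-9-methylundec-2-yne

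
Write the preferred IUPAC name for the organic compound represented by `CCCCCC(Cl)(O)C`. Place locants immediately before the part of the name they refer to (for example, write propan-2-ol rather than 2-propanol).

The longest carbon chain that includes the –OH group has 7 carbons, so the parent hydride is heptane.
The highest-priority functional group is an alcohol (–OH), so the name ends in -ol.
The numbering direction is chosen so that numbering from this end puts the hydroxyl group at C-2 rather than C-6.
With this numbering: the hydroxyl at C-2; a chloro group at C-2.
The name is 2-chloroheptan-2-ol.

2-chloroheptan-2-ol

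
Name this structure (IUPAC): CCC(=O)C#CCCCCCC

undec-4-yn-3-one

Counting along the main chain through the carbonyl and the multiple bond gives 11 carbons: the parent is undecane.
A ketone (C=O on an internal carbon) is the principal characteristic group, giving the suffix -one.
The chain contains a C≡C triple bond, so the unsaturation ending is -yne.
Number the chain so that numbering from this end puts the carbonyl group at C-3 rather than C-9.
That gives the carbonyl at C-3; the triple bond between C-4 and C-5.
The name is undec-4-yn-3-one.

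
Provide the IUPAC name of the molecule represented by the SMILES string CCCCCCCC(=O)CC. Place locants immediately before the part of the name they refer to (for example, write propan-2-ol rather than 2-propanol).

Counting along the main chain through the carbonyl gives 10 carbons: the parent is decane.
The highest-priority functional group is a ketone (C=O on an internal carbon), so the name ends in -one.
Number the chain so that numbering from this end puts the carbonyl group at C-3 rather than C-8.
With this numbering: the carbonyl at C-3.
The name is decan-3-one.

decan-3-one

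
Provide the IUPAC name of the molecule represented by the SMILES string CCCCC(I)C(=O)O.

The longest carbon chain that includes the –COOH group has 6 carbons, so the parent hydride is hexane.
The highest-priority functional group is a carboxylic acid (terminal –COOH), so the name ends in -oic acid.
Choose the numbering such that the carboxylic acid carbon is C-1 by definition.
This places an iodo group at C-2.
Assembling the pieces gives 2-iodohexanoic acid.

2-iodohexanoic acid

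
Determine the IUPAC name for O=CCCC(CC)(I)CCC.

4-ethyl-4-iodoheptanal

The longest chain bearing the –CHO group is 7 carbons long (heptane).
The highest-priority functional group is an aldehyde (terminal –CHO), so the name ends in -al.
Choose the numbering such that the aldehyde carbon is C-1 by definition.
With this numbering: an ethyl group at C-4; an iodo group at C-4.
Substituent prefixes are cited in alphabetical order (multiplying prefixes like di-/tri- are ignored for ordering).
The name is 4-ethyl-4-iodoheptanal.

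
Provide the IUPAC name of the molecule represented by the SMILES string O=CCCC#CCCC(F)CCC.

Counting along the main chain through the –CHO group and the multiple bond gives 11 carbons: the parent is undecane.
The principal characteristic group is an aldehyde (terminal –CHO), named with the suffix -al.
There is one C≡C triple bond, indicated by the ending -yne.
Number the chain so that the aldehyde carbon is C-1 by definition.
With this numbering: the triple bond between C-4 and C-5; a fluoro group at C-8.
The name is 8-fluoroundec-4-ynal.

8-fluoroundec-4-ynal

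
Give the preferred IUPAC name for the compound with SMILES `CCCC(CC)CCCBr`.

The longest continuous carbon chain has 7 atoms, so the parent hydride is heptane.
The numbering direction is chosen so that the substituent locant set {1,4} is lower than {4,7} at the first point of difference.
This places a bromo group at C-1; an ethyl group at C-4.
Prefixes are listed alphabetically: bromo, ethyl.
The name is 1-bromo-4-ethylheptane.

1-bromo-4-ethylheptane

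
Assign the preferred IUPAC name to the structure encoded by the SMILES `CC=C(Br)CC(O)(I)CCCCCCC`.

3-bromo-5-iodododec-2-en-5-ol

The longest carbon chain that includes the –OH group and the multiple bond has 12 carbons, so the parent hydride is dodecane.
The highest-priority functional group is an alcohol (–OH), so the name ends in -ol.
The chain contains a C=C double bond, so the unsaturation ending is -ene.
Number the chain so that numbering from this end puts the hydroxyl group at C-5 rather than C-8.
That gives the hydroxyl at C-5; the double bond between C-2 and C-3; a bromo group at C-3; an iodo group at C-5.
Substituent prefixes are cited in alphabetical order (multiplying prefixes like di-/tri- are ignored for ordering).
The name is 3-bromo-5-iodododec-2-en-5-ol.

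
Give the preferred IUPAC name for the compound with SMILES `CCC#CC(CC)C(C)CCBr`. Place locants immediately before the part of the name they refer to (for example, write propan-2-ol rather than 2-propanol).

8-bromo-5-ethyl-6-methyloct-3-yne

Counting along the main chain through the multiple bond gives 8 carbons: the parent is octane.
A C≡C triple bond in the chain gives the infix -yne-.
The numbering direction is chosen so that numbering from this end puts the triple bond at C-3 rather than C-5.
With this numbering: the triple bond between C-3 and C-4; a bromo group at C-8; an ethyl group at C-5; a methyl group at C-6.
Prefixes are listed alphabetically: bromo, ethyl, methyl.
Putting it together: 8-bromo-5-ethyl-6-methyloct-3-yne.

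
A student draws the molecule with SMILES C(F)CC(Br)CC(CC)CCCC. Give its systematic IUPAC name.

3-bromo-5-ethyl-1-fluorononane

The longest carbon chain is 9 atoms: the parent is nonane.
Number the chain so that the substituent locant set {1,3,5} is lower than {5,7,9} at the first point of difference.
With this numbering: a bromo group at C-3; an ethyl group at C-5; a fluoro group at C-1.
Substituent prefixes are cited in alphabetical order (multiplying prefixes like di-/tri- are ignored for ordering).
The name is 3-bromo-5-ethyl-1-fluorononane.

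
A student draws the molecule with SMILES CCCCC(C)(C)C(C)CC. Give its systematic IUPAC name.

3,4,4-trimethyloctane

The parent chain contains 8 carbons (octane).
Choose the numbering such that the substituent locant set {3,4,4} is lower than {5,5,6} at the first point of difference.
That gives methyl groups at C-3 and C-4 (×2).
Putting it together: 3,4,4-trimethyloctane.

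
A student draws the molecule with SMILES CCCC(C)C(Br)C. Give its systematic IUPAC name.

2-bromo-3-methylhexane

The parent chain contains 6 carbons (hexane).
The numbering direction is chosen so that the substituent locant set {2,3} is lower than {4,5} at the first point of difference.
This places a bromo group at C-2; a methyl group at C-3.
The substituents are ordered alphabetically, ignoring any di-/tri- multipliers.
Putting it together: 2-bromo-3-methylhexane.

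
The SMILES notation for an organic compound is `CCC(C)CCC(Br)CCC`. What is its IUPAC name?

6-bromo-3-methylnonane

The parent chain contains 9 carbons (nonane).
The numbering direction is chosen so that the substituent locant set {3,6} is lower than {4,7} at the first point of difference.
This places a bromo group at C-6; a methyl group at C-3.
The substituents are ordered alphabetically, ignoring any di-/tri- multipliers.
Putting it together: 6-bromo-3-methylnonane.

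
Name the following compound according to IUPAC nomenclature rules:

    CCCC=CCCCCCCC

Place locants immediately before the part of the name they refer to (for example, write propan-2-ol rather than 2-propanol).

The longest chain bearing the multiple bond is 12 carbons long (dodecane).
The chain contains a C=C double bond, so the unsaturation ending is -ene.
Number the chain so that numbering from this end puts the double bond at C-4 rather than C-8.
That gives the double bond between C-4 and C-5.
The name is dodec-4-ene.

dodec-4-ene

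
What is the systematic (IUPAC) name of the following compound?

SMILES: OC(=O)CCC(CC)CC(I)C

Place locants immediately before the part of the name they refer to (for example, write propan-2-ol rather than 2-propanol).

4-ethyl-6-iodoheptanoic acid

Counting along the main chain through the –COOH group gives 7 carbons: the parent is heptane.
The highest-priority functional group is a carboxylic acid (terminal –COOH), so the name ends in -oic acid.
The numbering direction is chosen so that the carboxylic acid carbon is C-1 by definition.
With this numbering: an ethyl group at C-4; an iodo group at C-6.
Prefixes are listed alphabetically: ethyl, iodo.
The name is 4-ethyl-6-iodoheptanoic acid.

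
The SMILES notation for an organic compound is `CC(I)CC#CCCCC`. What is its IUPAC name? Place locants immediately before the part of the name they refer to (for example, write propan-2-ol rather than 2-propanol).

The longest chain bearing the multiple bond is 9 carbons long (nonane).
There is one C≡C triple bond, indicated by the ending -yne.
Choose the numbering such that numbering from this end puts the triple bond at C-4 rather than C-5.
This places the triple bond between C-4 and C-5; an iodo group at C-2.
Assembling the pieces gives 2-iodonon-4-yne.

2-iodonon-4-yne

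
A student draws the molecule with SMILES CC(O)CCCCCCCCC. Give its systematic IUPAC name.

undecan-2-ol

The longest chain bearing the –OH group is 11 carbons long (undecane).
The highest-priority functional group is an alcohol (–OH), so the name ends in -ol.
Number the chain so that numbering from this end puts the hydroxyl group at C-2 rather than C-10.
That gives the hydroxyl at C-2.
Assembling the pieces gives undecan-2-ol.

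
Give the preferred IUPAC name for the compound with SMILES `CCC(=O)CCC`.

The longest carbon chain that includes the carbonyl has 6 carbons, so the parent hydride is hexane.
A ketone (C=O on an internal carbon) is the principal characteristic group, giving the suffix -one.
Number the chain so that numbering from this end puts the carbonyl group at C-3 rather than C-4.
With this numbering: the carbonyl at C-3.
Putting it together: hexan-3-one.

hexan-3-one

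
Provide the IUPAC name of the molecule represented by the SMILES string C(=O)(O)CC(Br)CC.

3-bromopentanoic acid

The longest carbon chain that includes the –COOH group has 5 carbons, so the parent hydride is pentane.
The highest-priority functional group is a carboxylic acid (terminal –COOH), so the name ends in -oic acid.
Number the chain so that the carboxylic acid carbon is C-1 by definition.
This places a bromo group at C-3.
Putting it together: 3-bromopentanoic acid.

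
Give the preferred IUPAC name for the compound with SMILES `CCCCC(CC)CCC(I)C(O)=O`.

5-ethyl-2-iodononanoic acid

The longest chain bearing the –COOH group is 9 carbons long (nonane).
The principal characteristic group is a carboxylic acid (terminal –COOH), named with the suffix -oic acid.
Choose the numbering such that the carboxylic acid carbon is C-1 by definition.
This places an ethyl group at C-5; an iodo group at C-2.
Substituent prefixes are cited in alphabetical order (multiplying prefixes like di-/tri- are ignored for ordering).
The name is 5-ethyl-2-iodononanoic acid.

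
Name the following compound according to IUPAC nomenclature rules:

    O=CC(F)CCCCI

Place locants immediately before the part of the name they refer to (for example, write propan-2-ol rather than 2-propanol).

The longest chain bearing the –CHO group is 6 carbons long (hexane).
An aldehyde (terminal –CHO) is the principal characteristic group, giving the suffix -al.
Choose the numbering such that the aldehyde carbon is C-1 by definition.
That gives a fluoro group at C-2; an iodo group at C-6.
The substituents are ordered alphabetically, ignoring any di-/tri- multipliers.
Putting it together: 2-fluoro-6-iodohexanal.

2-fluoro-6-iodohexanal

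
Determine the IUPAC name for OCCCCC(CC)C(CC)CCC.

5,6-diethylnonan-1-ol

Counting along the main chain through the –OH group gives 9 carbons: the parent is nonane.
The principal characteristic group is an alcohol (–OH), named with the suffix -ol.
Choose the numbering such that numbering from this end puts the hydroxyl group at C-1 rather than C-9.
This places the hydroxyl at C-1; ethyl groups at C-5 and C-6.
Assembling the pieces gives 5,6-diethylnonan-1-ol.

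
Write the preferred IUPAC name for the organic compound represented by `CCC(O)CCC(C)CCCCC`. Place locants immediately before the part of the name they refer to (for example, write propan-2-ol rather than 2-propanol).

6-methylundecan-3-ol

The longest chain bearing the –OH group is 11 carbons long (undecane).
An alcohol (–OH) is the principal characteristic group, giving the suffix -ol.
Number the chain so that numbering from this end puts the hydroxyl group at C-3 rather than C-9.
That gives the hydroxyl at C-3; a methyl group at C-6.
Assembling the pieces gives 6-methylundecan-3-ol.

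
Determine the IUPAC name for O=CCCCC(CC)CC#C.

The longest chain bearing the –CHO group and the multiple bond is 8 carbons long (octane).
The principal characteristic group is an aldehyde (terminal –CHO), named with the suffix -al.
There is one C≡C triple bond, indicated by the ending -yne.
The numbering direction is chosen so that the aldehyde carbon is C-1 by definition.
That gives the triple bond between C-7 and C-8; an ethyl group at C-5.
Putting it together: 5-ethyloct-7-ynal.

5-ethyloct-7-ynal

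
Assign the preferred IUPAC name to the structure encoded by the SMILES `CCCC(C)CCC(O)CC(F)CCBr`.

The longest carbon chain that includes the –OH group has 11 carbons, so the parent hydride is undecane.
The highest-priority functional group is an alcohol (–OH), so the name ends in -ol.
Choose the numbering such that numbering from this end puts the hydroxyl group at C-5 rather than C-7.
This places the hydroxyl at C-5; a bromo group at C-1; a fluoro group at C-3; a methyl group at C-8.
Substituent prefixes are cited in alphabetical order (multiplying prefixes like di-/tri- are ignored for ordering).
Putting it together: 1-bromo-3-fluoro-8-methylundecan-5-ol.

1-bromo-3-fluoro-8-methylundecan-5-ol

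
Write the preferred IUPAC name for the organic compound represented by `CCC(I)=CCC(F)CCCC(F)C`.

The longest chain bearing the multiple bond is 11 carbons long (undecane).
There is one C=C double bond, indicated by the ending -ene.
The numbering direction is chosen so that numbering from this end puts the double bond at C-3 rather than C-8.
That gives the double bond between C-3 and C-4; fluoro groups at C-6 and C-10; an iodo group at C-3.
Prefixes are listed alphabetically: fluoro, iodo.
The name is 6,10-difluoro-3-iodoundec-3-ene.

6,10-difluoro-3-iodoundec-3-ene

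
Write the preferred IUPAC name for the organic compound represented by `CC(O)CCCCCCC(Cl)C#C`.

The longest chain bearing the –OH group and the multiple bond is 11 carbons long (undecane).
The highest-priority functional group is an alcohol (–OH), so the name ends in -ol.
A C≡C triple bond in the chain gives the infix -yne-.
Number the chain so that numbering from this end puts the hydroxyl group at C-2 rather than C-10.
With this numbering: the hydroxyl at C-2; the triple bond between C-10 and C-11; a chloro group at C-9.
Assembling the pieces gives 9-chloroundec-10-yn-2-ol.

9-chloroundec-10-yn-2-ol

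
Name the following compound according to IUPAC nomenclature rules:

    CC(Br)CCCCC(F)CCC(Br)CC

2,10-dibromo-7-fluorododecane

The parent chain contains 12 carbons (dodecane).
Number the chain so that the substituent locant set {2,7,10} is lower than {3,6,11} at the first point of difference.
That gives bromo groups at C-2 and C-10; a fluoro group at C-7.
The substituents are ordered alphabetically, ignoring any di-/tri- multipliers.
Assembling the pieces gives 2,10-dibromo-7-fluorododecane.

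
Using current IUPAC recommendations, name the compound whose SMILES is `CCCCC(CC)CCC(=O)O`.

Counting along the main chain through the –COOH group gives 8 carbons: the parent is octane.
The principal characteristic group is a carboxylic acid (terminal –COOH), named with the suffix -oic acid.
The numbering direction is chosen so that the carboxylic acid carbon is C-1 by definition.
That gives an ethyl group at C-4.
The name is 4-ethyloctanoic acid.

4-ethyloctanoic acid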